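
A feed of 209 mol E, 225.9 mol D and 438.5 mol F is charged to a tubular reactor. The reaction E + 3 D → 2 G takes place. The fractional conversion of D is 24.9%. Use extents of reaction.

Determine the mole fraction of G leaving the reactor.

0.0449

D reacted = 0.249 × 225.9 = 56.25 mol; ν_D = −3, so ξ = 56.25/3 = 18.75 mol.
Outlet amounts (n = n₀ + ν ξ):
  E: 209 − 1(18.75) = 190.3
  D: 225.9 − 3(18.75) = 169.7
  G: 0 + 2(18.75) = 37.5
  F: 438.5 (inert)
Total out = 835.9 mol; y_G = 37.5 / 835.9 = 0.04486.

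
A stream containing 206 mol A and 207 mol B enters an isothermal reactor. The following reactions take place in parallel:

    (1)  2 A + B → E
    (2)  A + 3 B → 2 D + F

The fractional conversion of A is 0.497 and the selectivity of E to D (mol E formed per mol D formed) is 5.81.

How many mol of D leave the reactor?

Conversion of A: A consumed = 0.497 × 206 = 102.4 mol = 2ξ₁ + 1ξ₂.
Selectivity: 1ξ₁ / (2ξ₂) = 5.81 → ξ₁ = 11.62 ξ₂.
Substitute: (2·11.62 + 1) ξ₂ = 102.4 → ξ₂ = 4.224 mol, ξ₁ = 49.08 mol.
Outlet amounts (n = n₀ + Σ ν·ξ):
  A: 206 − 2(49.08) − 1(4.224) = 103.6
  B: 207 − 1(49.08) − 3(4.224) = 145.2
  E: 0 + 1(49.08) = 49.08
  D: 0 + 2(4.224) = 8.447
  F: 0 + 1(4.224) = 4.224

8.45 mol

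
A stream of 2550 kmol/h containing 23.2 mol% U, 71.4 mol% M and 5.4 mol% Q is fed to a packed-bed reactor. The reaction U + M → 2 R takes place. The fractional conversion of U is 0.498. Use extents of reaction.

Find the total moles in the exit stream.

U reacted = 0.498 × 591.6 = 294.6 kmol/h; ν_U = −1, so ξ = 294.6/1 = 294.6 kmol/h.
Outlet amounts (n = n₀ + ν ξ):
  U: 591.6 − 1(294.6) = 297
  M: 1821 − 1(294.6) = 1526
  R: 0 + 2(294.6) = 589.2
  Q: 137.7 (inert)
Total out = 297 + 1526 + 589.2 + 137.7 = 2550 kmol/h.

2550 kmol/h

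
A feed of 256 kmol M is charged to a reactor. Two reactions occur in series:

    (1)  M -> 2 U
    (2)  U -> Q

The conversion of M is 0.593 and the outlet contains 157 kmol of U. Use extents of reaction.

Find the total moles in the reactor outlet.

408 kmol

Conversion of M: M consumed = 1ξ₁ = 0.593 × 256 → ξ₁ = 151.8 kmol.
U balance: n_U = 0 + 2ξ₁ − 1ξ₂ = 157 → ξ₂ = (2·151.8 − 157)/1 = 146.6 kmol.
Outlet amounts (n = n₀ + Σ ν·ξ):
  M: 256 − 1(151.8) = 104.2
  U: 0 + 2(151.8) − 1(146.6) = 157
  Q: 0 + 1(146.6) = 146.6
Total out = 104.2 + 157 + 146.6 = 407.8 kmol.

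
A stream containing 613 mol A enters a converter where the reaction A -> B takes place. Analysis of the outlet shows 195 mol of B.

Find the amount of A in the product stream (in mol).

418 mol

For B: n = n₀ + 1ξ → 195 = 0 + 1ξ, giving ξ = 195 mol.
Outlet amounts (n = n₀ + ν ξ):
  A: 613 − 1(195) = 418
  B: 0 + 1(195) = 195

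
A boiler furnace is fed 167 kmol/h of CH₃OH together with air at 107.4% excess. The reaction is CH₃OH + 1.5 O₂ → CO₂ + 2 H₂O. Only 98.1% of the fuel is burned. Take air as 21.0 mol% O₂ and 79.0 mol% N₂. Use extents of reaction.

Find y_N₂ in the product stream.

0.718

Stoichiometric O₂ = 1.5 × 167 = 250.5 kmol/h; O₂ fed = 250.5 × 2.074 = 519.5 kmol/h.
N₂ fed = 519.5 × 79/21 = 1954 kmol/h.
Fuel reacted = 0.981 × 167 → ξ = 163.8 kmol/h.
Outlet (n = n₀ + ν ξ):
  CH₃OH: 167 − 1(163.8) = 3.173
  O₂: 519.5 − 1.5(163.8) = 273.8
  N₂: 1954 (inert)
  CO₂: 0 + 1(163.8) = 163.8
  H₂O: 0 + 2(163.8) = 327.7
Total out = 2723 kmol/h; y_N₂ = 1954 / 2723 = 0.7178.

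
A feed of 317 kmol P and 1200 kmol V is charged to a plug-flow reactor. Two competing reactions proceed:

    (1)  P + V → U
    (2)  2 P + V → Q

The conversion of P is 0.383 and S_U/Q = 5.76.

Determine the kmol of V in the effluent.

Conversion of P: P consumed = 0.383 × 317 = 121.4 kmol = 1ξ₁ + 2ξ₂.
Selectivity: 1ξ₁ / (1ξ₂) = 5.76 → ξ₁ = 5.76 ξ₂.
Substitute: (1·5.76 + 2) ξ₂ = 121.4 → ξ₂ = 15.65 kmol, ξ₁ = 90.12 kmol.
Outlet amounts (n = n₀ + Σ ν·ξ):
  P: 317 − 1(90.12) − 2(15.65) = 195.6
  V: 1200 − 1(90.12) − 1(15.65) = 1094
  U: 0 + 1(90.12) = 90.12
  Q: 0 + 1(15.65) = 15.65

1090 kmol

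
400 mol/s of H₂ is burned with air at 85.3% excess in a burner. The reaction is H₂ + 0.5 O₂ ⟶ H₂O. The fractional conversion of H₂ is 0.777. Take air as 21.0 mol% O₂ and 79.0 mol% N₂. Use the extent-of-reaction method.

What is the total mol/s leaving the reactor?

Stoichiometric O₂ = 0.5 × 400 = 200 mol/s; O₂ fed = 200 × 1.853 = 370.6 mol/s.
N₂ fed = 370.6 × 79/21 = 1394 mol/s.
Fuel reacted = 0.777 × 400 → ξ = 310.8 mol/s.
Outlet (n = n₀ + ν ξ):
  H₂: 400 − 1(310.8) = 89.2
  O₂: 370.6 − 0.5(310.8) = 215.2
  N₂: 1394 (inert)
  H₂O: 0 + 1(310.8) = 310.8
Total out = 89.2 + 215.2 + 1394 + 310.8 = 2009 mol/s.

2010 mol/s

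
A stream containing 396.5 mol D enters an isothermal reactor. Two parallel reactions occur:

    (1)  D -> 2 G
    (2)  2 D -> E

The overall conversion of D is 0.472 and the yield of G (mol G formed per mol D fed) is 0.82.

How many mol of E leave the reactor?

Yield of G: 2ξ₁ / 396.5 = 0.82 → ξ₁ = 162.6 mol.
Conversion of D: 1ξ₁ + 2ξ₂ = 0.472 × 396.5 = 187.1 → ξ₂ = 12.29 mol.
Outlet amounts (n = n₀ + Σ ν·ξ):
  D: 396.5 − 1(162.6) − 2(12.29) = 209.4
  G: 0 + 2(162.6) = 325.1
  E: 0 + 1(12.29) = 12.29

12.3 mol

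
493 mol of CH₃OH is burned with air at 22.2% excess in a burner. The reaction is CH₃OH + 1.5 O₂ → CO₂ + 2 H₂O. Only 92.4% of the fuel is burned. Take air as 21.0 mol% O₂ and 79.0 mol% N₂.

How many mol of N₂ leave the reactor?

Stoichiometric O₂ = 1.5 × 493 = 739.5 mol; O₂ fed = 739.5 × 1.222 = 903.7 mol.
N₂ fed = 903.7 × 79/21 = 3400 mol.
Fuel reacted = 0.924 × 493 → ξ = 455.5 mol.
Outlet (n = n₀ + ν ξ):
  CH₃OH: 493 − 1(455.5) = 37.47
  O₂: 903.7 − 1.5(455.5) = 220.4
  N₂: 3400 (inert)
  CO₂: 0 + 1(455.5) = 455.5
  H₂O: 0 + 2(455.5) = 911.1

3400 mol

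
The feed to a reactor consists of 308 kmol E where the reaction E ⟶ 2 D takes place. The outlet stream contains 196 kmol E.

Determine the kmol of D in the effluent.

224 kmol

For E: n = n₀ − 1ξ → 196 = 308 − 1ξ, giving ξ = 112 kmol.
Outlet amounts (n = n₀ + ν ξ):
  E: 308 − 1(112) = 196
  D: 0 + 2(112) = 224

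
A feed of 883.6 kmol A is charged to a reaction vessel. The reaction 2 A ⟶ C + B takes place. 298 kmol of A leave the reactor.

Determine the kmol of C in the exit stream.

For A: n = n₀ − 2ξ → 298 = 883.6 − 2ξ, giving ξ = 292.8 kmol.
Outlet amounts (n = n₀ + ν ξ):
  A: 883.6 − 2(292.8) = 298
  C: 0 + 1(292.8) = 292.8
  B: 0 + 1(292.8) = 292.8

293 kmol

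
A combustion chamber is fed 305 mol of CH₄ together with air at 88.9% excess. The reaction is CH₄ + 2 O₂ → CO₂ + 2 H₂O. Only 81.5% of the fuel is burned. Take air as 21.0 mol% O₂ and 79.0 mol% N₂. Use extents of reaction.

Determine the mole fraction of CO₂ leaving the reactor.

Stoichiometric O₂ = 2 × 305 = 610 mol; O₂ fed = 610 × 1.889 = 1152 mol.
N₂ fed = 1152 × 79/21 = 4335 mol.
Fuel reacted = 0.815 × 305 → ξ = 248.6 mol.
Outlet (n = n₀ + ν ξ):
  CH₄: 305 − 1(248.6) = 56.43
  O₂: 1152 − 2(248.6) = 655.1
  N₂: 4335 (inert)
  CO₂: 0 + 1(248.6) = 248.6
  H₂O: 0 + 2(248.6) = 497.1
Total out = 5792 mol; y_CO₂ = 248.6 / 5792 = 0.04292.

0.0429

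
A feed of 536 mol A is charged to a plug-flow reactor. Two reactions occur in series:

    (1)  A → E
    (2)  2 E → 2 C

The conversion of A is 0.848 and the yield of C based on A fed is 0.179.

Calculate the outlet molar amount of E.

Conversion of A: A consumed = 1ξ₁ = 0.848 × 536 → ξ₁ = 454.5 mol.
Yield of C: 2ξ₂ / 536 = 0.179 → ξ₂ = 47.97 mol.
Outlet amounts (n = n₀ + Σ ν·ξ):
  A: 536 − 1(454.5) = 81.47
  E: 0 + 1(454.5) − 2(47.97) = 358.6
  C: 0 + 2(47.97) = 95.94

359 mol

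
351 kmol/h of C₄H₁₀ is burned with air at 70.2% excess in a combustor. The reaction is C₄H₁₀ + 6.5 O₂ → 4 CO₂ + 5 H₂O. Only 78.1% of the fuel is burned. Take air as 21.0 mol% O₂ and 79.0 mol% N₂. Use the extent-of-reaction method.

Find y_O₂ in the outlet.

Stoichiometric O₂ = 6.5 × 351 = 2282 kmol/h; O₂ fed = 2282 × 1.702 = 3883 kmol/h.
N₂ fed = 3883 × 79/21 = 14610 kmol/h.
Fuel reacted = 0.781 × 351 → ξ = 274.1 kmol/h.
Outlet (n = n₀ + ν ξ):
  C₄H₁₀: 351 − 1(274.1) = 76.87
  O₂: 3883 − 6.5(274.1) = 2101
  N₂: 14610 (inert)
  CO₂: 0 + 4(274.1) = 1097
  H₂O: 0 + 5(274.1) = 1371
Total out = 19250 kmol/h; y_O₂ = 2101 / 19250 = 0.1091.

0.109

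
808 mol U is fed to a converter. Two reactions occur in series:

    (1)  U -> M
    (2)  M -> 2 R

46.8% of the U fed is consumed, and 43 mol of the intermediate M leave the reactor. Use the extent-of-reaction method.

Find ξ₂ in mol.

ξ₂ = 335 mol

Conversion of U: U consumed = 1ξ₁ = 0.468 × 808 → ξ₁ = 378.1 mol.
M balance: n_M = 0 + 1ξ₁ − 1ξ₂ = 43 → ξ₂ = (1·378.1 − 43)/1 = 335.1 mol.
Outlet amounts (n = n₀ + Σ ν·ξ):
  U: 808 − 1(378.1) = 429.9
  M: 0 + 1(378.1) − 1(335.1) = 43
  R: 0 + 2(335.1) = 670.3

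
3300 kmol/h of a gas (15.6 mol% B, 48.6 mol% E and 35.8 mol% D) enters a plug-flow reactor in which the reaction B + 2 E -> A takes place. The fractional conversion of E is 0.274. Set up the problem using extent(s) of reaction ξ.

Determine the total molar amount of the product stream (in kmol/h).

2860 kmol/h

E reacted = 0.274 × 1604 = 439.4 kmol/h; ν_E = −2, so ξ = 439.4/2 = 219.7 kmol/h.
Outlet amounts (n = n₀ + ν ξ):
  B: 514.8 − 1(219.7) = 295.1
  E: 1604 − 2(219.7) = 1164
  A: 0 + 1(219.7) = 219.7
  D: 1181 (inert)
Total out = 295.1 + 1164 + 219.7 + 1181 = 2861 kmol/h.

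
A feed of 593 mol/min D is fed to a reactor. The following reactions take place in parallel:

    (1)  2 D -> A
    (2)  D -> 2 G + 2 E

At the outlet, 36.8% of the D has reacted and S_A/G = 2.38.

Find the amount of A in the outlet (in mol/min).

Conversion of D: D consumed = 0.368 × 593 = 218.2 mol/min = 2ξ₁ + 1ξ₂.
Selectivity: 1ξ₁ / (2ξ₂) = 2.38 → ξ₁ = 4.76 ξ₂.
Substitute: (2·4.76 + 1) ξ₂ = 218.2 → ξ₂ = 20.74 mol/min, ξ₁ = 98.74 mol/min.
Outlet amounts (n = n₀ + Σ ν·ξ):
  D: 593 − 2(98.74) − 1(20.74) = 374.8
  A: 0 + 1(98.74) = 98.74
  G: 0 + 2(20.74) = 41.49
  E: 0 + 2(20.74) = 41.49

98.7 mol/min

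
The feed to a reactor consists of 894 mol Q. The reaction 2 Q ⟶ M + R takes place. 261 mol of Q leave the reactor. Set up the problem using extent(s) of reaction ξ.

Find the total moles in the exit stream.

894 mol

For Q: n = n₀ − 2ξ → 261 = 894 − 2ξ, giving ξ = 316.5 mol.
Outlet amounts (n = n₀ + ν ξ):
  Q: 894 − 2(316.5) = 261
  M: 0 + 1(316.5) = 316.5
  R: 0 + 1(316.5) = 316.5
Total out = 261 + 316.5 + 316.5 = 894 mol.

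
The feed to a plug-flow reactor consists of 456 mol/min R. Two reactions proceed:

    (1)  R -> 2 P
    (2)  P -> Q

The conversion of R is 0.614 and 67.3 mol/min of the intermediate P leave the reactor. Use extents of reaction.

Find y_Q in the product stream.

0.669

Conversion of R: R consumed = 1ξ₁ = 0.614 × 456 → ξ₁ = 280 mol/min.
P balance: n_P = 0 + 2ξ₁ − 1ξ₂ = 67.3 → ξ₂ = (2·280 − 67.3)/1 = 492.7 mol/min.
Outlet amounts (n = n₀ + Σ ν·ξ):
  R: 456 − 1(280) = 176
  P: 0 + 2(280) − 1(492.7) = 67.3
  Q: 0 + 1(492.7) = 492.7
Total out = 736 mol/min; y_Q = 492.7 / 736 = 0.6694.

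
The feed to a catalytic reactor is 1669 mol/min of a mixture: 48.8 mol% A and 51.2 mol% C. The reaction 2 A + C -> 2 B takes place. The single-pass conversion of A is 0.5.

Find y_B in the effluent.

0.278

A reacted = 0.5 × 814.5 = 407.2 mol/min; ν_A = −2, so ξ = 407.2/2 = 203.6 mol/min.
Outlet amounts (n = n₀ + ν ξ):
  A: 814.5 − 2(203.6) = 407.2
  C: 854.5 − 1(203.6) = 650.9
  B: 0 + 2(203.6) = 407.2
Total out = 1465 mol/min; y_B = 407.2 / 1465 = 0.2779.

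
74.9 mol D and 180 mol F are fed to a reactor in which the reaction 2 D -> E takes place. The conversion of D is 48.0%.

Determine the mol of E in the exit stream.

18 mol

D reacted = 0.48 × 74.9 = 35.95 mol; ν_D = −2, so ξ = 35.95/2 = 17.98 mol.
Outlet amounts (n = n₀ + ν ξ):
  D: 74.9 − 2(17.98) = 38.95
  E: 0 + 1(17.98) = 17.98
  F: 180 (inert)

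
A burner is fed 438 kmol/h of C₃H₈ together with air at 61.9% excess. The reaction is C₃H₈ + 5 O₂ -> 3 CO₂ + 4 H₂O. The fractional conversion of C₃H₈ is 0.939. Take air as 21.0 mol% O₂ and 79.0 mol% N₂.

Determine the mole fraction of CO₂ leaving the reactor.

0.0696

Stoichiometric O₂ = 5 × 438 = 2190 kmol/h; O₂ fed = 2190 × 1.619 = 3546 kmol/h.
N₂ fed = 3546 × 79/21 = 13340 kmol/h.
Fuel reacted = 0.939 × 438 → ξ = 411.3 kmol/h.
Outlet (n = n₀ + ν ξ):
  C₃H₈: 438 − 1(411.3) = 26.72
  O₂: 3546 − 5(411.3) = 1489
  N₂: 13340 (inert)
  CO₂: 0 + 3(411.3) = 1234
  H₂O: 0 + 4(411.3) = 1645
Total out = 17730 kmol/h; y_CO₂ = 1234 / 17730 = 0.06958.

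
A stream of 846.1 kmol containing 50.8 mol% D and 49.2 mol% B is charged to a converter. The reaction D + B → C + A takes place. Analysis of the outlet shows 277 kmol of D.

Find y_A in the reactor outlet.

0.181

For D: n = n₀ − 1ξ → 277 = 429.8 − 1ξ, giving ξ = 152.8 kmol.
Outlet amounts (n = n₀ + ν ξ):
  D: 429.8 − 1(152.8) = 277
  B: 416.3 − 1(152.8) = 263.5
  C: 0 + 1(152.8) = 152.8
  A: 0 + 1(152.8) = 152.8
Total out = 846.1 kmol; y_A = 152.8 / 846.1 = 0.1806.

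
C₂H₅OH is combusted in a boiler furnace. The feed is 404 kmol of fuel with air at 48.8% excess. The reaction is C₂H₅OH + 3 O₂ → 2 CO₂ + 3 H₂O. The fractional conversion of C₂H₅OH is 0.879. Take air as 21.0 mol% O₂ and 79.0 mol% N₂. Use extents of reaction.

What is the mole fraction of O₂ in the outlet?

0.079

Stoichiometric O₂ = 3 × 404 = 1212 kmol; O₂ fed = 1212 × 1.488 = 1803 kmol.
N₂ fed = 1803 × 79/21 = 6784 kmol.
Fuel reacted = 0.879 × 404 → ξ = 355.1 kmol.
Outlet (n = n₀ + ν ξ):
  C₂H₅OH: 404 − 1(355.1) = 48.88
  O₂: 1803 − 3(355.1) = 738.1
  N₂: 6784 (inert)
  CO₂: 0 + 2(355.1) = 710.2
  H₂O: 0 + 3(355.1) = 1065
Total out = 9347 kmol; y_O₂ = 738.1 / 9347 = 0.07897.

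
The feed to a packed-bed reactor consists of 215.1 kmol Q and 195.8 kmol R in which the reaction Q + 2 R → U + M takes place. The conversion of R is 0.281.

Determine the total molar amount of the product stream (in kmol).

R reacted = 0.281 × 195.8 = 55.02 kmol; ν_R = −2, so ξ = 55.02/2 = 27.51 kmol.
Outlet amounts (n = n₀ + ν ξ):
  Q: 215.1 − 1(27.51) = 187.6
  R: 195.8 − 2(27.51) = 140.8
  U: 0 + 1(27.51) = 27.51
  M: 0 + 1(27.51) = 27.51
Total out = 187.6 + 140.8 + 27.51 + 27.51 = 383.4 kmol.

383 kmol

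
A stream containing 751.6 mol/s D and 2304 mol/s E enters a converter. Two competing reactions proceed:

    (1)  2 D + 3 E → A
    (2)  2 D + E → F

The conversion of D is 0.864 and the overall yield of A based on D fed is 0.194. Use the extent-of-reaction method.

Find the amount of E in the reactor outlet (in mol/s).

1690 mol/s

Yield of A: 1ξ₁ / 751.6 = 0.194 → ξ₁ = 145.8 mol/s.
Conversion of D: 2ξ₁ + 2ξ₂ = 0.864 × 751.6 = 649.4 → ξ₂ = 178.9 mol/s.
Outlet amounts (n = n₀ + Σ ν·ξ):
  D: 751.6 − 2(145.8) − 2(178.9) = 102.2
  E: 2304 − 3(145.8) − 1(178.9) = 1688
  A: 0 + 1(145.8) = 145.8
  F: 0 + 1(178.9) = 178.9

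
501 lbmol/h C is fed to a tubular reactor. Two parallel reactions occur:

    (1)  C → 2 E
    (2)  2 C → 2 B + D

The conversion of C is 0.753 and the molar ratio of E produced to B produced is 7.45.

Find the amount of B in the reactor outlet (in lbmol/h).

Conversion of C: C consumed = 0.753 × 501 = 377.3 lbmol/h = 1ξ₁ + 2ξ₂.
Selectivity: 2ξ₁ / (2ξ₂) = 7.45 → ξ₁ = 7.45 ξ₂.
Substitute: (1·7.45 + 2) ξ₂ = 377.3 → ξ₂ = 39.92 lbmol/h, ξ₁ = 297.4 lbmol/h.
Outlet amounts (n = n₀ + Σ ν·ξ):
  C: 501 − 1(297.4) − 2(39.92) = 123.7
  E: 0 + 2(297.4) = 594.8
  B: 0 + 2(39.92) = 79.84
  D: 0 + 1(39.92) = 39.92

79.8 lbmol/h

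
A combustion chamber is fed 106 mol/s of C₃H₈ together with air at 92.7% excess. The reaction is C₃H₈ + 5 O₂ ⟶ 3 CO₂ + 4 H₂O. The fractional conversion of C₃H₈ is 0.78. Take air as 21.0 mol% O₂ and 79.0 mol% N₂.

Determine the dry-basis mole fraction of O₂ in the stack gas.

0.129

Stoichiometric O₂ = 5 × 106 = 530 mol/s; O₂ fed = 530 × 1.927 = 1021 mol/s.
N₂ fed = 1021 × 79/21 = 3842 mol/s.
Fuel reacted = 0.78 × 106 → ξ = 82.68 mol/s.
Outlet (n = n₀ + ν ξ):
  C₃H₈: 106 − 1(82.68) = 23.32
  O₂: 1021 − 5(82.68) = 607.9
  N₂: 3842 (inert)
  CO₂: 0 + 3(82.68) = 248
  H₂O: 0 + 4(82.68) = 330.7
Dry total = 4721 mol/s; y_O₂ (dry) = 607.9 / 4721 = 0.1288.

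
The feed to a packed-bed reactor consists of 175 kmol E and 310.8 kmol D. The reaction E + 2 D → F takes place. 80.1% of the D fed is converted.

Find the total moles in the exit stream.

D reacted = 0.801 × 310.8 = 249 kmol; ν_D = −2, so ξ = 249/2 = 124.5 kmol.
Outlet amounts (n = n₀ + ν ξ):
  E: 175 − 1(124.5) = 50.52
  D: 310.8 − 2(124.5) = 61.85
  F: 0 + 1(124.5) = 124.5
Total out = 50.52 + 61.85 + 124.5 = 236.8 kmol.

237 kmol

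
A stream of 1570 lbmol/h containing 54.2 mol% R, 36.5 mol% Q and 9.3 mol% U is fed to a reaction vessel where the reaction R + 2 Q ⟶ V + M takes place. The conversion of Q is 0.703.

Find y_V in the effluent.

Q reacted = 0.703 × 573 = 402.9 lbmol/h; ν_Q = −2, so ξ = 402.9/2 = 201.4 lbmol/h.
Outlet amounts (n = n₀ + ν ξ):
  R: 850.9 − 1(201.4) = 649.5
  Q: 573 − 2(201.4) = 170.2
  V: 0 + 1(201.4) = 201.4
  M: 0 + 1(201.4) = 201.4
  U: 146 (inert)
Total out = 1369 lbmol/h; y_V = 201.4 / 1369 = 0.1472.

0.147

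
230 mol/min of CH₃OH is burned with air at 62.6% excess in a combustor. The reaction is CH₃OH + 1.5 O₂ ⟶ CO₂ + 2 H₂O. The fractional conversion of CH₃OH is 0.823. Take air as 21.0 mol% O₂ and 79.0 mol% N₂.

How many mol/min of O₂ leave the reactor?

277 mol/min

Stoichiometric O₂ = 1.5 × 230 = 345 mol/min; O₂ fed = 345 × 1.626 = 561 mol/min.
N₂ fed = 561 × 79/21 = 2110 mol/min.
Fuel reacted = 0.823 × 230 → ξ = 189.3 mol/min.
Outlet (n = n₀ + ν ξ):
  CH₃OH: 230 − 1(189.3) = 40.71
  O₂: 561 − 1.5(189.3) = 277
  N₂: 2110 (inert)
  CO₂: 0 + 1(189.3) = 189.3
  H₂O: 0 + 2(189.3) = 378.6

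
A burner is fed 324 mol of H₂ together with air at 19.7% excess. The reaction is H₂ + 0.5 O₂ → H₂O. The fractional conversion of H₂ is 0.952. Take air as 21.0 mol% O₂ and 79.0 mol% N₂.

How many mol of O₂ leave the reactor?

39.7 mol

Stoichiometric O₂ = 0.5 × 324 = 162 mol; O₂ fed = 162 × 1.197 = 193.9 mol.
N₂ fed = 193.9 × 79/21 = 729.5 mol.
Fuel reacted = 0.952 × 324 → ξ = 308.4 mol.
Outlet (n = n₀ + ν ξ):
  H₂: 324 − 1(308.4) = 15.55
  O₂: 193.9 − 0.5(308.4) = 39.69
  N₂: 729.5 (inert)
  H₂O: 0 + 1(308.4) = 308.4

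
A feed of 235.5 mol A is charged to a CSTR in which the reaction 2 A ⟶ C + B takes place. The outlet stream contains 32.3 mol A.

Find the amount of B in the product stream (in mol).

For A: n = n₀ − 2ξ → 32.3 = 235.5 − 2ξ, giving ξ = 101.6 mol.
Outlet amounts (n = n₀ + ν ξ):
  A: 235.5 − 2(101.6) = 32.3
  C: 0 + 1(101.6) = 101.6
  B: 0 + 1(101.6) = 101.6

102 mol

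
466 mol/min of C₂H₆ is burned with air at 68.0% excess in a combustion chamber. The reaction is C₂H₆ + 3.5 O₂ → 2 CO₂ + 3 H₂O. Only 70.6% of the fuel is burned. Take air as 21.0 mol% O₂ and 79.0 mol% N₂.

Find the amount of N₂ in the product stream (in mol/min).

10300 mol/min

Stoichiometric O₂ = 3.5 × 466 = 1631 mol/min; O₂ fed = 1631 × 1.680 = 2740 mol/min.
N₂ fed = 2740 × 79/21 = 10310 mol/min.
Fuel reacted = 0.706 × 466 → ξ = 329 mol/min.
Outlet (n = n₀ + ν ξ):
  C₂H₆: 466 − 1(329) = 137
  O₂: 2740 − 3.5(329) = 1589
  N₂: 10310 (inert)
  CO₂: 0 + 2(329) = 658
  H₂O: 0 + 3(329) = 987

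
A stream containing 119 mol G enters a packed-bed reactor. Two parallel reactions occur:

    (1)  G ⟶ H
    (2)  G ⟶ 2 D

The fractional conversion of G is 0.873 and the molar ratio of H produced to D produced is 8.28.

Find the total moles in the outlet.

Conversion of G: G consumed = 0.873 × 119 = 103.9 mol = 1ξ₁ + 1ξ₂.
Selectivity: 1ξ₁ / (2ξ₂) = 8.28 → ξ₁ = 16.56 ξ₂.
Substitute: (1·16.56 + 1) ξ₂ = 103.9 → ξ₂ = 5.916 mol, ξ₁ = 97.97 mol.
Outlet amounts (n = n₀ + Σ ν·ξ):
  G: 119 − 1(97.97) − 1(5.916) = 15.11
  H: 0 + 1(97.97) = 97.97
  D: 0 + 2(5.916) = 11.83
Total out = 15.11 + 97.97 + 11.83 = 124.9 mol.

125 mol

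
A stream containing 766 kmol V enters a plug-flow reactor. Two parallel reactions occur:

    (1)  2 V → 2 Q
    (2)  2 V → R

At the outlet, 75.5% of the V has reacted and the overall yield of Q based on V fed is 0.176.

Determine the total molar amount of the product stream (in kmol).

Yield of Q: 2ξ₁ / 766 = 0.176 → ξ₁ = 67.41 kmol.
Conversion of V: 2ξ₁ + 2ξ₂ = 0.755 × 766 = 578.3 → ξ₂ = 221.8 kmol.
Outlet amounts (n = n₀ + Σ ν·ξ):
  V: 766 − 2(67.41) − 2(221.8) = 187.7
  Q: 0 + 2(67.41) = 134.8
  R: 0 + 1(221.8) = 221.8
Total out = 187.7 + 134.8 + 221.8 = 544.2 kmol.

544 kmol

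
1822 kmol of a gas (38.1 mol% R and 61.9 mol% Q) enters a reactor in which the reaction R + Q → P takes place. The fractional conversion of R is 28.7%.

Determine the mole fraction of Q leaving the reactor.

R reacted = 0.287 × 694.2 = 199.2 kmol; ν_R = −1, so ξ = 199.2/1 = 199.2 kmol.
Outlet amounts (n = n₀ + ν ξ):
  R: 694.2 − 1(199.2) = 495
  Q: 1128 − 1(199.2) = 928.6
  P: 0 + 1(199.2) = 199.2
Total out = 1623 kmol; y_Q = 928.6 / 1623 = 0.5722.

0.572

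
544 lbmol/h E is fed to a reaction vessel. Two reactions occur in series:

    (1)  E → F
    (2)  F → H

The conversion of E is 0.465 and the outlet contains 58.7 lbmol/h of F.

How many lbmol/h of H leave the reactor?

Conversion of E: E consumed = 1ξ₁ = 0.465 × 544 → ξ₁ = 253 lbmol/h.
F balance: n_F = 0 + 1ξ₁ − 1ξ₂ = 58.7 → ξ₂ = (1·253 − 58.7)/1 = 194.3 lbmol/h.
Outlet amounts (n = n₀ + Σ ν·ξ):
  E: 544 − 1(253) = 291
  F: 0 + 1(253) − 1(194.3) = 58.7
  H: 0 + 1(194.3) = 194.3

194 lbmol/h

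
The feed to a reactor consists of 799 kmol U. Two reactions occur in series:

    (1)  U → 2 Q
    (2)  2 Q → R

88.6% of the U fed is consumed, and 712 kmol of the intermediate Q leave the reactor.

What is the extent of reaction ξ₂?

Conversion of U: U consumed = 1ξ₁ = 0.886 × 799 → ξ₁ = 707.9 kmol.
Q balance: n_Q = 0 + 2ξ₁ − 2ξ₂ = 712 → ξ₂ = (2·707.9 − 712)/2 = 351.9 kmol.
Outlet amounts (n = n₀ + Σ ν·ξ):
  U: 799 − 1(707.9) = 91.09
  Q: 0 + 2(707.9) − 2(351.9) = 712
  R: 0 + 1(351.9) = 351.9

ξ₂ = 352 kmol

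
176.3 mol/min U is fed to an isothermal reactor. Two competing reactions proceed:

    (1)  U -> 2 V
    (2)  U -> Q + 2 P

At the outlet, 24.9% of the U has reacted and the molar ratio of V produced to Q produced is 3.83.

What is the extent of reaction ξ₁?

Conversion of U: U consumed = 0.249 × 176.3 = 43.9 mol/min = 1ξ₁ + 1ξ₂.
Selectivity: 2ξ₁ / (1ξ₂) = 3.83 → ξ₁ = 1.915 ξ₂.
Substitute: (1·1.915 + 1) ξ₂ = 43.9 → ξ₂ = 15.06 mol/min, ξ₁ = 28.84 mol/min.
Outlet amounts (n = n₀ + Σ ν·ξ):
  U: 176.3 − 1(28.84) − 1(15.06) = 132.4
  V: 0 + 2(28.84) = 57.68
  Q: 0 + 1(15.06) = 15.06
  P: 0 + 2(15.06) = 30.12

ξ₁ = 28.8 mol/min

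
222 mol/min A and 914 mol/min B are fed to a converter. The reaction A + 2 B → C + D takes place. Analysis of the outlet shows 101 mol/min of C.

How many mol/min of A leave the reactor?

121 mol/min

For C: n = n₀ + 1ξ → 101 = 0 + 1ξ, giving ξ = 101 mol/min.
Outlet amounts (n = n₀ + ν ξ):
  A: 222 − 1(101) = 121
  B: 914 − 2(101) = 712
  C: 0 + 1(101) = 101
  D: 0 + 1(101) = 101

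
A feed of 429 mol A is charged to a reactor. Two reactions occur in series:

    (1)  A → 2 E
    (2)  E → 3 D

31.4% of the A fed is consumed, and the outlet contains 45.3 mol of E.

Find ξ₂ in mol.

ξ₂ = 224 mol

Conversion of A: A consumed = 1ξ₁ = 0.314 × 429 → ξ₁ = 134.7 mol.
E balance: n_E = 0 + 2ξ₁ − 1ξ₂ = 45.3 → ξ₂ = (2·134.7 − 45.3)/1 = 224.1 mol.
Outlet amounts (n = n₀ + Σ ν·ξ):
  A: 429 − 1(134.7) = 294.3
  E: 0 + 2(134.7) − 1(224.1) = 45.3
  D: 0 + 3(224.1) = 672.3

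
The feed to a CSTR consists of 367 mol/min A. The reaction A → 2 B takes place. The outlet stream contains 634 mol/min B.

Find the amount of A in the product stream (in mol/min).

For B: n = n₀ + 2ξ → 634 = 0 + 2ξ, giving ξ = 317 mol/min.
Outlet amounts (n = n₀ + ν ξ):
  A: 367 − 1(317) = 50
  B: 0 + 2(317) = 634

50 mol/min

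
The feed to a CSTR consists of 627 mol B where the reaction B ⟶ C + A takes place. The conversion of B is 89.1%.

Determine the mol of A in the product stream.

B reacted = 0.891 × 627 = 558.7 mol; ν_B = −1, so ξ = 558.7/1 = 558.7 mol.
Outlet amounts (n = n₀ + ν ξ):
  B: 627 − 1(558.7) = 68.34
  C: 0 + 1(558.7) = 558.7
  A: 0 + 1(558.7) = 558.7

559 mol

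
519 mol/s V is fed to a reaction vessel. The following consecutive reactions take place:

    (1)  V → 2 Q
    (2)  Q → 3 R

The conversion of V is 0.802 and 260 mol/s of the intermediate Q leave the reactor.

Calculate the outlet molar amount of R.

Conversion of V: V consumed = 1ξ₁ = 0.802 × 519 → ξ₁ = 416.2 mol/s.
Q balance: n_Q = 0 + 2ξ₁ − 1ξ₂ = 260 → ξ₂ = (2·416.2 − 260)/1 = 572.5 mol/s.
Outlet amounts (n = n₀ + Σ ν·ξ):
  V: 519 − 1(416.2) = 102.8
  Q: 0 + 2(416.2) − 1(572.5) = 260
  R: 0 + 3(572.5) = 1717

1720 mol/s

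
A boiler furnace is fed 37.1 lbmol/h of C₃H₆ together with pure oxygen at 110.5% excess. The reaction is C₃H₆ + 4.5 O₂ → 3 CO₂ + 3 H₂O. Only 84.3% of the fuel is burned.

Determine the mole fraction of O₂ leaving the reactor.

Stoichiometric O₂ = 4.5 × 37.1 = 167 lbmol/h; O₂ fed = 167 × 2.105 = 351.4 lbmol/h.
Fuel reacted = 0.843 × 37.1 → ξ = 31.28 lbmol/h.
Outlet (n = n₀ + ν ξ):
  C₃H₆: 37.1 − 1(31.28) = 5.825
  O₂: 351.4 − 4.5(31.28) = 210.7
  CO₂: 0 + 3(31.28) = 93.83
  H₂O: 0 + 3(31.28) = 93.83
Total out = 404.2 lbmol/h; y_O₂ = 210.7 / 404.2 = 0.5213.

0.521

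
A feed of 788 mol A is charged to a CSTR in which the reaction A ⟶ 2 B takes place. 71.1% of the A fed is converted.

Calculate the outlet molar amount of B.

A reacted = 0.711 × 788 = 560.3 mol; ν_A = −1, so ξ = 560.3/1 = 560.3 mol.
Outlet amounts (n = n₀ + ν ξ):
  A: 788 − 1(560.3) = 227.7
  B: 0 + 2(560.3) = 1121

1120 mol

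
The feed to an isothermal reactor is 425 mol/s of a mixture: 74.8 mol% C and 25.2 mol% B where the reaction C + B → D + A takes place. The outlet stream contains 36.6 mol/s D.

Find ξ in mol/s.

For D: n = n₀ + 1ξ → 36.6 = 0 + 1ξ, giving ξ = 36.6 mol/s.
Outlet amounts (n = n₀ + ν ξ):
  C: 317.9 − 1(36.6) = 281.3
  B: 107.1 − 1(36.6) = 70.5
  D: 0 + 1(36.6) = 36.6
  A: 0 + 1(36.6) = 36.6

ξ = 36.6 mol/s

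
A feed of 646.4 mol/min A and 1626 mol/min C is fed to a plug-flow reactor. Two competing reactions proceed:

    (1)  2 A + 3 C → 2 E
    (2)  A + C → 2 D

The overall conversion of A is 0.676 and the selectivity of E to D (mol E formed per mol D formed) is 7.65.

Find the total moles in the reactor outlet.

1660 mol/min

Conversion of A: A consumed = 0.676 × 646.4 = 437 mol/min = 2ξ₁ + 1ξ₂.
Selectivity: 2ξ₁ / (2ξ₂) = 7.65 → ξ₁ = 7.65 ξ₂.
Substitute: (2·7.65 + 1) ξ₂ = 437 → ξ₂ = 26.81 mol/min, ξ₁ = 205.1 mol/min.
Outlet amounts (n = n₀ + Σ ν·ξ):
  A: 646.4 − 2(205.1) − 1(26.81) = 209.4
  C: 1626 − 3(205.1) − 1(26.81) = 984
  E: 0 + 2(205.1) = 410.2
  D: 0 + 2(26.81) = 53.62
Total out = 209.4 + 984 + 410.2 + 53.62 = 1657 mol/min.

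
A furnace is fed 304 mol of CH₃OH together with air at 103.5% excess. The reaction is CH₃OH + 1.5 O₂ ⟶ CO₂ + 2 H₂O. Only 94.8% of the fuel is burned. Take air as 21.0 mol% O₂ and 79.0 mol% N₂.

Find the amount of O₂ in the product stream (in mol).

Stoichiometric O₂ = 1.5 × 304 = 456 mol; O₂ fed = 456 × 2.035 = 928 mol.
N₂ fed = 928 × 79/21 = 3491 mol.
Fuel reacted = 0.948 × 304 → ξ = 288.2 mol.
Outlet (n = n₀ + ν ξ):
  CH₃OH: 304 − 1(288.2) = 15.81
  O₂: 928 − 1.5(288.2) = 495.7
  N₂: 3491 (inert)
  CO₂: 0 + 1(288.2) = 288.2
  H₂O: 0 + 2(288.2) = 576.4

496 mol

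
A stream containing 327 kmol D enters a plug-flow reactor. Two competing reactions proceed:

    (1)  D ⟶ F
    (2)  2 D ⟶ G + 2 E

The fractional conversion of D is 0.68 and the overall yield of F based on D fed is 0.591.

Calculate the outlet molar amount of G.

Yield of F: 1ξ₁ / 327 = 0.591 → ξ₁ = 193.3 kmol.
Conversion of D: 1ξ₁ + 2ξ₂ = 0.68 × 327 = 222.4 → ξ₂ = 14.55 kmol.
Outlet amounts (n = n₀ + Σ ν·ξ):
  D: 327 − 1(193.3) − 2(14.55) = 104.6
  F: 0 + 1(193.3) = 193.3
  G: 0 + 1(14.55) = 14.55
  E: 0 + 2(14.55) = 29.1

14.6 kmol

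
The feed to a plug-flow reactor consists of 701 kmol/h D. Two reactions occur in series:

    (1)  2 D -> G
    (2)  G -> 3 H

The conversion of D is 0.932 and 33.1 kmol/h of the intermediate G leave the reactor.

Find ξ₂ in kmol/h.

ξ₂ = 294 kmol/h

Conversion of D: D consumed = 2ξ₁ = 0.932 × 701 → ξ₁ = 326.7 kmol/h.
G balance: n_G = 0 + 1ξ₁ − 1ξ₂ = 33.1 → ξ₂ = (1·326.7 − 33.1)/1 = 293.6 kmol/h.
Outlet amounts (n = n₀ + Σ ν·ξ):
  D: 701 − 2(326.7) = 47.67
  G: 0 + 1(326.7) − 1(293.6) = 33.1
  H: 0 + 3(293.6) = 880.7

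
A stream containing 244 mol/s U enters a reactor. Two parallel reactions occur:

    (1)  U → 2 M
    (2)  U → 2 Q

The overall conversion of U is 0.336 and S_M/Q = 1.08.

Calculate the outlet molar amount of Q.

Conversion of U: U consumed = 0.336 × 244 = 81.98 mol/s = 1ξ₁ + 1ξ₂.
Selectivity: 2ξ₁ / (2ξ₂) = 1.08 → ξ₁ = 1.08 ξ₂.
Substitute: (1·1.08 + 1) ξ₂ = 81.98 → ξ₂ = 39.42 mol/s, ξ₁ = 42.57 mol/s.
Outlet amounts (n = n₀ + Σ ν·ξ):
  U: 244 − 1(42.57) − 1(39.42) = 162
  M: 0 + 2(42.57) = 85.14
  Q: 0 + 2(39.42) = 78.83

78.8 mol/s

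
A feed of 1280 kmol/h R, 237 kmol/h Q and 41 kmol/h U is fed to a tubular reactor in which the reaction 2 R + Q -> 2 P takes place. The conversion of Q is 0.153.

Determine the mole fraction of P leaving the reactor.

0.0477

Q reacted = 0.153 × 237 = 36.26 kmol/h; ν_Q = −1, so ξ = 36.26/1 = 36.26 kmol/h.
Outlet amounts (n = n₀ + ν ξ):
  R: 1280 − 2(36.26) = 1207
  Q: 237 − 1(36.26) = 200.7
  P: 0 + 2(36.26) = 72.52
  U: 41 (inert)
Total out = 1522 kmol/h; y_P = 72.52 / 1522 = 0.04766.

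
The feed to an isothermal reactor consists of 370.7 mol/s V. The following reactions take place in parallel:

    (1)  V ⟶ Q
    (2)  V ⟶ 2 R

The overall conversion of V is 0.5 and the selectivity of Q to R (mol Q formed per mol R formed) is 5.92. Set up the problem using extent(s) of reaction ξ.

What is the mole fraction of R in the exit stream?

Conversion of V: V consumed = 0.5 × 370.7 = 185.3 mol/s = 1ξ₁ + 1ξ₂.
Selectivity: 1ξ₁ / (2ξ₂) = 5.92 → ξ₁ = 11.84 ξ₂.
Substitute: (1·11.84 + 1) ξ₂ = 185.3 → ξ₂ = 14.44 mol/s, ξ₁ = 170.9 mol/s.
Outlet amounts (n = n₀ + Σ ν·ξ):
  V: 370.7 − 1(170.9) − 1(14.44) = 185.3
  Q: 0 + 1(170.9) = 170.9
  R: 0 + 2(14.44) = 28.87
Total out = 385.1 mol/s; y_R = 28.87 / 385.1 = 0.07496.

0.075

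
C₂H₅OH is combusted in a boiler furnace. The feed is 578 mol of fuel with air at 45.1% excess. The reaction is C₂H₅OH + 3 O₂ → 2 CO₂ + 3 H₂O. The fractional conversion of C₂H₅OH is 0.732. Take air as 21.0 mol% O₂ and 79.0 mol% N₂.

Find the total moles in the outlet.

13000 mol

Stoichiometric O₂ = 3 × 578 = 1734 mol; O₂ fed = 1734 × 1.451 = 2516 mol.
N₂ fed = 2516 × 79/21 = 9465 mol.
Fuel reacted = 0.732 × 578 → ξ = 423.1 mol.
Outlet (n = n₀ + ν ξ):
  C₂H₅OH: 578 − 1(423.1) = 154.9
  O₂: 2516 − 3(423.1) = 1247
  N₂: 9465 (inert)
  CO₂: 0 + 2(423.1) = 846.2
  H₂O: 0 + 3(423.1) = 1269
Total out = 154.9 + 1247 + 9465 + 846.2 + 1269 = 12980 mol.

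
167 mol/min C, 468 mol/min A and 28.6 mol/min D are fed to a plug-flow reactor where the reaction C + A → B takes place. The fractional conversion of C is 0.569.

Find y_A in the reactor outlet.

0.656

C reacted = 0.569 × 167 = 95.02 mol/min; ν_C = −1, so ξ = 95.02/1 = 95.02 mol/min.
Outlet amounts (n = n₀ + ν ξ):
  C: 167 − 1(95.02) = 71.98
  A: 468 − 1(95.02) = 373
  B: 0 + 1(95.02) = 95.02
  D: 28.6 (inert)
Total out = 568.6 mol/min; y_A = 373 / 568.6 = 0.656.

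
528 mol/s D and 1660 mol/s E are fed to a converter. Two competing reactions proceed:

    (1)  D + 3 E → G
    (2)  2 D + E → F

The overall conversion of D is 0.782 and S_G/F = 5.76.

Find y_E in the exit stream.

Conversion of D: D consumed = 0.782 × 528 = 412.9 mol/s = 1ξ₁ + 2ξ₂.
Selectivity: 1ξ₁ / (1ξ₂) = 5.76 → ξ₁ = 5.76 ξ₂.
Substitute: (1·5.76 + 2) ξ₂ = 412.9 → ξ₂ = 53.21 mol/s, ξ₁ = 306.5 mol/s.
Outlet amounts (n = n₀ + Σ ν·ξ):
  D: 528 − 1(306.5) − 2(53.21) = 115.1
  E: 1660 − 3(306.5) − 1(53.21) = 687.4
  G: 0 + 1(306.5) = 306.5
  F: 0 + 1(53.21) = 53.21
Total out = 1162 mol/s; y_E = 687.4 / 1162 = 0.5915.

0.591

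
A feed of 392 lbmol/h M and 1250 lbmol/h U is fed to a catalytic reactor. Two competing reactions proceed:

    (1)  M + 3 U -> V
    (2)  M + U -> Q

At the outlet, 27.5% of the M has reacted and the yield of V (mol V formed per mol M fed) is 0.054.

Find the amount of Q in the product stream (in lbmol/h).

86.6 lbmol/h

Yield of V: 1ξ₁ / 392 = 0.054 → ξ₁ = 21.17 lbmol/h.
Conversion of M: 1ξ₁ + 1ξ₂ = 0.275 × 392 = 107.8 → ξ₂ = 86.63 lbmol/h.
Outlet amounts (n = n₀ + Σ ν·ξ):
  M: 392 − 1(21.17) − 1(86.63) = 284.2
  U: 1250 − 3(21.17) − 1(86.63) = 1100
  V: 0 + 1(21.17) = 21.17
  Q: 0 + 1(86.63) = 86.63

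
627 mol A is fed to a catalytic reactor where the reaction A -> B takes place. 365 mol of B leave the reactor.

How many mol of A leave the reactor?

For B: n = n₀ + 1ξ → 365 = 0 + 1ξ, giving ξ = 365 mol.
Outlet amounts (n = n₀ + ν ξ):
  A: 627 − 1(365) = 262
  B: 0 + 1(365) = 365

262 mol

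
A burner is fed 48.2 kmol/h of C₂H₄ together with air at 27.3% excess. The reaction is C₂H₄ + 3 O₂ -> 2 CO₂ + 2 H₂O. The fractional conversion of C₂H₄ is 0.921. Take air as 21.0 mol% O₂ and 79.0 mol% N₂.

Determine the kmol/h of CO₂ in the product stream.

Stoichiometric O₂ = 3 × 48.2 = 144.6 kmol/h; O₂ fed = 144.6 × 1.273 = 184.1 kmol/h.
N₂ fed = 184.1 × 79/21 = 692.5 kmol/h.
Fuel reacted = 0.921 × 48.2 → ξ = 44.39 kmol/h.
Outlet (n = n₀ + ν ξ):
  C₂H₄: 48.2 − 1(44.39) = 3.808
  O₂: 184.1 − 3(44.39) = 50.9
  N₂: 692.5 (inert)
  CO₂: 0 + 2(44.39) = 88.78
  H₂O: 0 + 2(44.39) = 88.78

88.8 kmol/h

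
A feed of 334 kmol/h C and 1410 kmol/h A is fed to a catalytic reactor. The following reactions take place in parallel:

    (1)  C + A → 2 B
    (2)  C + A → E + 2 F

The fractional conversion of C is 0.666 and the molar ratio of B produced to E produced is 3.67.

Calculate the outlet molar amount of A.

1190 kmol/h

Conversion of C: C consumed = 0.666 × 334 = 222.4 kmol/h = 1ξ₁ + 1ξ₂.
Selectivity: 2ξ₁ / (1ξ₂) = 3.67 → ξ₁ = 1.835 ξ₂.
Substitute: (1·1.835 + 1) ξ₂ = 222.4 → ξ₂ = 78.46 kmol/h, ξ₁ = 144 kmol/h.
Outlet amounts (n = n₀ + Σ ν·ξ):
  C: 334 − 1(144) − 1(78.46) = 111.6
  A: 1410 − 1(144) − 1(78.46) = 1188
  B: 0 + 2(144) = 288
  E: 0 + 1(78.46) = 78.46
  F: 0 + 2(78.46) = 156.9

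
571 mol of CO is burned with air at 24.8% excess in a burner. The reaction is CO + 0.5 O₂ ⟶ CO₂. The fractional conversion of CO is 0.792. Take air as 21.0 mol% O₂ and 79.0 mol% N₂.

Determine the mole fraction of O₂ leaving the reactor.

0.0638

Stoichiometric O₂ = 0.5 × 571 = 285.5 mol; O₂ fed = 285.5 × 1.248 = 356.3 mol.
N₂ fed = 356.3 × 79/21 = 1340 mol.
Fuel reacted = 0.792 × 571 → ξ = 452.2 mol.
Outlet (n = n₀ + ν ξ):
  CO: 571 − 1(452.2) = 118.8
  O₂: 356.3 − 0.5(452.2) = 130.2
  N₂: 1340 (inert)
  CO₂: 0 + 1(452.2) = 452.2
Total out = 2042 mol; y_O₂ = 130.2 / 2042 = 0.06377.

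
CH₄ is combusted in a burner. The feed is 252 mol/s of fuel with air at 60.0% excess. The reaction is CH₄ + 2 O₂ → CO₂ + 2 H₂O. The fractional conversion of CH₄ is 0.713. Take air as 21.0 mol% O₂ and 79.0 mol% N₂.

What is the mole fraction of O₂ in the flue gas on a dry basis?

Stoichiometric O₂ = 2 × 252 = 504 mol/s; O₂ fed = 504 × 1.600 = 806.4 mol/s.
N₂ fed = 806.4 × 79/21 = 3034 mol/s.
Fuel reacted = 0.713 × 252 → ξ = 179.7 mol/s.
Outlet (n = n₀ + ν ξ):
  CH₄: 252 − 1(179.7) = 72.32
  O₂: 806.4 − 2(179.7) = 447
  N₂: 3034 (inert)
  CO₂: 0 + 1(179.7) = 179.7
  H₂O: 0 + 2(179.7) = 359.4
Dry total = 3733 mol/s; y_O₂ (dry) = 447 / 3733 = 0.1198.

0.12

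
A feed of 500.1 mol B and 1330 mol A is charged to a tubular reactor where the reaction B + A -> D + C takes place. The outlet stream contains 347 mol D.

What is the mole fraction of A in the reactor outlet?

For D: n = n₀ + 1ξ → 347 = 0 + 1ξ, giving ξ = 347 mol.
Outlet amounts (n = n₀ + ν ξ):
  B: 500.1 − 1(347) = 153.1
  A: 1330 − 1(347) = 983
  D: 0 + 1(347) = 347
  C: 0 + 1(347) = 347
Total out = 1830 mol; y_A = 983 / 1830 = 0.5371.

0.537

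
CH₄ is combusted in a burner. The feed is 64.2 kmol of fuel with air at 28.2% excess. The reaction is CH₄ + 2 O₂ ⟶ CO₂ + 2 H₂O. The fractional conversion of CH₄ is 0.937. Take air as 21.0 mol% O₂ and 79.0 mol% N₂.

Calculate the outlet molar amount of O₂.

Stoichiometric O₂ = 2 × 64.2 = 128.4 kmol; O₂ fed = 128.4 × 1.282 = 164.6 kmol.
N₂ fed = 164.6 × 79/21 = 619.2 kmol.
Fuel reacted = 0.937 × 64.2 → ξ = 60.16 kmol.
Outlet (n = n₀ + ν ξ):
  CH₄: 64.2 − 1(60.16) = 4.045
  O₂: 164.6 − 2(60.16) = 44.3
  N₂: 619.2 (inert)
  CO₂: 0 + 1(60.16) = 60.16
  H₂O: 0 + 2(60.16) = 120.3

44.3 kmol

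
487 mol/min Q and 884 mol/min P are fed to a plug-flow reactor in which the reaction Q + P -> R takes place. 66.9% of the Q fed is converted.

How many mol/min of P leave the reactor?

Q reacted = 0.669 × 487 = 325.8 mol/min; ν_Q = −1, so ξ = 325.8/1 = 325.8 mol/min.
Outlet amounts (n = n₀ + ν ξ):
  Q: 487 − 1(325.8) = 161.2
  P: 884 − 1(325.8) = 558.2
  R: 0 + 1(325.8) = 325.8

558 mol/min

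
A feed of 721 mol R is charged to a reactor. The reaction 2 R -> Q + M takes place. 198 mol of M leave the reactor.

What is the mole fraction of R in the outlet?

0.451

For M: n = n₀ + 1ξ → 198 = 0 + 1ξ, giving ξ = 198 mol.
Outlet amounts (n = n₀ + ν ξ):
  R: 721 − 2(198) = 325
  Q: 0 + 1(198) = 198
  M: 0 + 1(198) = 198
Total out = 721 mol; y_R = 325 / 721 = 0.4508.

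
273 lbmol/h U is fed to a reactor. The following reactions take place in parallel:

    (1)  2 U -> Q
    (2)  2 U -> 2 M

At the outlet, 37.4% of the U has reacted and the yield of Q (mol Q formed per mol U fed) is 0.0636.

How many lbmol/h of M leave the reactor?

67.4 lbmol/h

Yield of Q: 1ξ₁ / 273 = 0.0636 → ξ₁ = 17.36 lbmol/h.
Conversion of U: 2ξ₁ + 2ξ₂ = 0.374 × 273 = 102.1 → ξ₂ = 33.69 lbmol/h.
Outlet amounts (n = n₀ + Σ ν·ξ):
  U: 273 − 2(17.36) − 2(33.69) = 170.9
  Q: 0 + 1(17.36) = 17.36
  M: 0 + 2(33.69) = 67.38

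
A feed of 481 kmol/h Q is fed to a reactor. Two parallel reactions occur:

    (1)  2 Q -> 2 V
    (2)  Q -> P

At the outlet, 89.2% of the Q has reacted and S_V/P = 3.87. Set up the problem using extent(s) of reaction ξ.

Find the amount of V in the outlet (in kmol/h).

Conversion of Q: Q consumed = 0.892 × 481 = 429.1 kmol/h = 2ξ₁ + 1ξ₂.
Selectivity: 2ξ₁ / (1ξ₂) = 3.87 → ξ₁ = 1.935 ξ₂.
Substitute: (2·1.935 + 1) ξ₂ = 429.1 → ξ₂ = 88.1 kmol/h, ξ₁ = 170.5 kmol/h.
Outlet amounts (n = n₀ + Σ ν·ξ):
  Q: 481 − 2(170.5) − 1(88.1) = 51.95
  V: 0 + 2(170.5) = 341
  P: 0 + 1(88.1) = 88.1

341 kmol/h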